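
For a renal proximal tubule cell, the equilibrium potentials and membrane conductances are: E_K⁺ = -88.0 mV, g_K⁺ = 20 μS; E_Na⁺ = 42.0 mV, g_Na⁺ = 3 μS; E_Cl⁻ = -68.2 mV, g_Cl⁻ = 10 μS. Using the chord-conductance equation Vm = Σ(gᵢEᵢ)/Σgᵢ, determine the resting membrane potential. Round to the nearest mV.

Σ gᵢEᵢ = 20·(-88.0) + 3·(42.0) + 10·(-68.2) = -2316.00
Σ gᵢ = 20 + 3 + 10 = 33
Vm = -2316.00 / 33 = -70.18 mV

-70 mV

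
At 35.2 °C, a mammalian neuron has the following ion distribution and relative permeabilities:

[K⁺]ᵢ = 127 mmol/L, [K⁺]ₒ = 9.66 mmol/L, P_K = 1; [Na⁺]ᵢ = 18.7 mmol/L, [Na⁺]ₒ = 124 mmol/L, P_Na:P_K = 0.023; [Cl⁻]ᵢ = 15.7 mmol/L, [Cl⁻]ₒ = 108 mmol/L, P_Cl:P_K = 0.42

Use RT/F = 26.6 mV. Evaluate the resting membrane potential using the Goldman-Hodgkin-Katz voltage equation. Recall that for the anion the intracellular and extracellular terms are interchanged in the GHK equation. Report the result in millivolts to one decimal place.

Vm = 26.6 · ln[(Σ P·[cation]ₒ + Σ P·[anion]ᵢ) / (Σ P·[cation]ᵢ + Σ P·[anion]ₒ)]
Numerator = 1×9.66 + 0.023×124 + 0.42×15.7 = 19.11
Denominator = 1×127 + 0.023×18.7 + 0.42×108 = 172.8
Vm = 26.6 · ln(0.11057) = 26.6 × (-2.2021) = -58.58 mV

-58.6 mV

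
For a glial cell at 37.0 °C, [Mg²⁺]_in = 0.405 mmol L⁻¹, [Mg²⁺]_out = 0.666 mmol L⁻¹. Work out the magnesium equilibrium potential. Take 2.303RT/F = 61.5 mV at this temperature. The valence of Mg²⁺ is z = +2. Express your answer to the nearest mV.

7 mV

E = (61.5/z) · log₁₀([Mg²⁺]_out/[Mg²⁺]_in) with z = +2.
= (61.5/2) · log₁₀(0.666/0.405) = 30.75 · log₁₀(1.644)
= 30.75 · (0.2160) = 6.64 mV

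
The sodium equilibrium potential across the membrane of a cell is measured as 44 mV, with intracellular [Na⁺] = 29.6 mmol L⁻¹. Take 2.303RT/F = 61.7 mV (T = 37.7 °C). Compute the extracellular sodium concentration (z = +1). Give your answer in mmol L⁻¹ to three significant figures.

153 mmol L⁻¹

Nernst: E = (61.7/1) · log₁₀([out]/[in]), so log₁₀([out]/[in]) = 44.0 × 1 / 61.7 = 0.7131.
[out]/[in] = 10^(0.7131) = 5.166.
[out] = 5.166 × 29.6 = 152.9 mmol L⁻¹.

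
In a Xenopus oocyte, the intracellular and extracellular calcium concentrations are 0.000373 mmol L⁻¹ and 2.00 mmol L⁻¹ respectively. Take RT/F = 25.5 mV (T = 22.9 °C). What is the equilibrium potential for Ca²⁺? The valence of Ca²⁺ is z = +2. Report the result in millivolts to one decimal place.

109.5 mV

E = (25.5/z) · ln([Ca²⁺]_out/[Ca²⁺]_in) with z = +2.
= (25.5/2) · ln(2.00/0.000373) = 12.75 · ln(5362)
= 12.75 · (8.5871) = 109.49 mV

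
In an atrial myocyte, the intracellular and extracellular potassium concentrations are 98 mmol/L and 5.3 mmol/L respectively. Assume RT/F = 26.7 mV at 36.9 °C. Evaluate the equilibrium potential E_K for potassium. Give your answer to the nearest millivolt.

E = (26.7/z) · ln([K⁺]_out/[K⁺]_in) with z = +1.
= (26.7/1) · ln(5.3/98) = 26.70 · ln(0.05408)
= 26.70 · (-2.9173) = -77.89 mV

-78 mV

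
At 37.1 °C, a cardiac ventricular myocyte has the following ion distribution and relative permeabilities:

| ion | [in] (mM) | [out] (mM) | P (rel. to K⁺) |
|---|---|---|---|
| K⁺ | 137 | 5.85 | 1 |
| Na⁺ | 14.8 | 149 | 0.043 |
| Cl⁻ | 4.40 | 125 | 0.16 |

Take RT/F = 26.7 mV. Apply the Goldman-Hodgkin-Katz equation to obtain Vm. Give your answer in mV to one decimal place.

-66.7 mV

Vm = 26.7 · ln[(Σ P·[cation]ₒ + Σ P·[anion]ᵢ) / (Σ P·[cation]ᵢ + Σ P·[anion]ₒ)]
Numerator = 1×5.85 + 0.043×149 + 0.16×4.40 = 12.96
Denominator = 1×137 + 0.043×14.8 + 0.16×125 = 157.6
Vm = 26.7 · ln(0.082221) = 26.7 × (-2.4983) = -66.71 mV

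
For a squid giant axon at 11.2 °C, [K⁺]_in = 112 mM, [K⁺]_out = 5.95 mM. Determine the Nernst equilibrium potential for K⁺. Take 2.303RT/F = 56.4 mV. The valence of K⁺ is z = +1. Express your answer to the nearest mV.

-72 mV

E = (56.4/z) · log₁₀([K⁺]_out/[K⁺]_in) with z = +1.
= (56.4/1) · log₁₀(5.95/112) = 56.40 · log₁₀(0.05312)
= 56.40 · (-1.2747) = -71.89 mV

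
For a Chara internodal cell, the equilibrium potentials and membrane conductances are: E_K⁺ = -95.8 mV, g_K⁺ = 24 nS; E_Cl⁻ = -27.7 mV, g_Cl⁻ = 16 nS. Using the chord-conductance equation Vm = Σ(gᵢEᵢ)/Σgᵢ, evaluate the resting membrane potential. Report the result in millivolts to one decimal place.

-68.6 mV

Σ gᵢEᵢ = 24·(-95.8) + 16·(-27.7) = -2742.40
Σ gᵢ = 24 + 16 = 40
Vm = -2742.40 / 40 = -68.56 mV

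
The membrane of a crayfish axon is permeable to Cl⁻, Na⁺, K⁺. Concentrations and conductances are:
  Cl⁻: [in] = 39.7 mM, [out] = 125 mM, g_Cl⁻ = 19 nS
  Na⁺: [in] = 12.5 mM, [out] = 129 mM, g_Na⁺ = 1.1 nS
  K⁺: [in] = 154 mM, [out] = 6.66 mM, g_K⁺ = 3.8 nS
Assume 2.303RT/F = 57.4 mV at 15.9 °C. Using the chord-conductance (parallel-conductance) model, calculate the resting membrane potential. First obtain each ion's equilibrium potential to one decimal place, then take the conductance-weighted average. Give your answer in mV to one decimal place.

E_Cl⁻ = (57.4/-1)·log₁₀(125/39.7) = -28.6 mV
E_Na⁺ = (57.4/1)·log₁₀(129/12.5) = 58.2 mV
E_K⁺ = (57.4/1)·log₁₀(6.66/154) = -78.3 mV
Vm = (Σ gᵢEᵢ)/(Σ gᵢ) = (19·-28.6 + 1.1·58.2 + 3.8·-78.3) / (19 + 1.1 + 3.8)
= -776.92 / 23.9 = -32.51 mV

-32.5 mV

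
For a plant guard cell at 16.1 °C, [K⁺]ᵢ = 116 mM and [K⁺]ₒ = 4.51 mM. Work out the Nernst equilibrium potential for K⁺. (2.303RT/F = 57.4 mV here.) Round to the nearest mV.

E = (57.4/z) · log₁₀([K⁺]_out/[K⁺]_in) with z = +1.
= (57.4/1) · log₁₀(4.51/116) = 57.40 · log₁₀(0.03888)
= 57.40 · (-1.4103) = -80.95 mV

-81 mV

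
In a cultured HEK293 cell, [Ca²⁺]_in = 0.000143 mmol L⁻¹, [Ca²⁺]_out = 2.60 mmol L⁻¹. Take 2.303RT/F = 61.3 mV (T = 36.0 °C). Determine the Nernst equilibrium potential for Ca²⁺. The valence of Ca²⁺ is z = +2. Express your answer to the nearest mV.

E = (61.3/z) · log₁₀([Ca²⁺]_out/[Ca²⁺]_in) with z = +2.
= (61.3/2) · log₁₀(2.60/0.000143) = 30.65 · log₁₀(1.818e+04)
= 30.65 · (4.2596) = 130.56 mV

131 mV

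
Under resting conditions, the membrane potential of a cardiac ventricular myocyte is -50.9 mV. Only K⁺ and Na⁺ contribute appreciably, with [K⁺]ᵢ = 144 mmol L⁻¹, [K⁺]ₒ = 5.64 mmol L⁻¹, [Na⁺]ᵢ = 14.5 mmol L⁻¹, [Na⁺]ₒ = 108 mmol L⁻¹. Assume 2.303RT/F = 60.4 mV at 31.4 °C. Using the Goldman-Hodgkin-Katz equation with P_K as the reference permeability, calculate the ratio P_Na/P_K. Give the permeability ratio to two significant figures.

0.14

Let α = P_Na/P_K. GHK: Vm = 60.4·log₁₀[(Kₒ + α·Naₒ)/(Kᵢ + α·Naᵢ)].
10^(Vm/60.4) = 10^(-50.9/60.4) = 0.14364
So 0.14364·(Kᵢ + α·Naᵢ) = Kₒ + α·Naₒ → α = (0.14364·144.0 − 5.64) / (108.0 − 0.14364·14.5)
α = (20.68 − 5.64) / (108.0 − 2.083) = 15.04/105.9 = 0.142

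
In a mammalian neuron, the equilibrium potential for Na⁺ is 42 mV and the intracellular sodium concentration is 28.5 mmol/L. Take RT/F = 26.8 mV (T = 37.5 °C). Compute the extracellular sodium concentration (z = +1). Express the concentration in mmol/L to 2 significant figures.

Nernst: E = (26.8/1) · ln([out]/[in]), so ln([out]/[in]) = 42.0 × 1 / 26.8 = 1.5672.
[out]/[in] = e^(1.5672) = 4.793.
[out] = 4.793 × 28.5 = 136.6 mmol/L.

140 mmol/L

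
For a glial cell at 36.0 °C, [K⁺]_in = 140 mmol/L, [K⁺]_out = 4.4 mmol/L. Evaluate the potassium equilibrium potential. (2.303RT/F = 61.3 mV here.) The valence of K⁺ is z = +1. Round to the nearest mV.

E = (61.3/z) · log₁₀([K⁺]_out/[K⁺]_in) with z = +1.
= (61.3/1) · log₁₀(4.4/140) = 61.30 · log₁₀(0.03143)
= 61.30 · (-1.5027) = -92.11 mV

-92 mV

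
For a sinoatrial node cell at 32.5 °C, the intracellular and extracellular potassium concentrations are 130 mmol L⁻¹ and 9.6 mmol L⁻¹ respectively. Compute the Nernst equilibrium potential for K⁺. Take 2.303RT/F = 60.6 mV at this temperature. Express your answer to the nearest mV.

-69 mV

E = (60.6/z) · log₁₀([K⁺]_out/[K⁺]_in) with z = +1.
= (60.6/1) · log₁₀(9.6/130) = 60.60 · log₁₀(0.07385)
= 60.60 · (-1.1317) = -68.58 mV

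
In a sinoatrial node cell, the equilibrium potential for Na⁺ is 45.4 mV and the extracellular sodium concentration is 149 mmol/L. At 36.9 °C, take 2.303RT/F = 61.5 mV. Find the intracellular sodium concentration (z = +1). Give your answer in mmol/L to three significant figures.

Nernst: E = (61.5/1) · log₁₀([out]/[in]), so log₁₀([out]/[in]) = 45.4 × 1 / 61.5 = 0.7382.
[out]/[in] = 10^(0.7382) = 5.473.
[in] = 149 / 5.473 = 27.23 mmol/L.

27.2 mmol/L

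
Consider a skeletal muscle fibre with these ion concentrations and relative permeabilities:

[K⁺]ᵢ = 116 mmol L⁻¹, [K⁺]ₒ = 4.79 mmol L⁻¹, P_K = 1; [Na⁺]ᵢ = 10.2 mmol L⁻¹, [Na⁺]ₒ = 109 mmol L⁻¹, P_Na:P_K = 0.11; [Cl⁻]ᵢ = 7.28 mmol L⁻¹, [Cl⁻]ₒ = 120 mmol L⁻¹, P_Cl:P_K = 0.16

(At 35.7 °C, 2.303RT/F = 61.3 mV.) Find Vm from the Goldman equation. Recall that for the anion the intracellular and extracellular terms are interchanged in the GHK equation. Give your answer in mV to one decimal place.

Vm = 61.3 · log₁₀[(Σ P·[cation]ₒ + Σ P·[anion]ᵢ) / (Σ P·[cation]ᵢ + Σ P·[anion]ₒ)]
Numerator = 1×4.79 + 0.11×109 + 0.16×7.28 = 17.94
Denominator = 1×116 + 0.11×10.2 + 0.16×120 = 136.3
Vm = 61.3 · log₁₀(0.13164) = 61.3 × (-0.8806) = -53.98 mV

-54.0 mV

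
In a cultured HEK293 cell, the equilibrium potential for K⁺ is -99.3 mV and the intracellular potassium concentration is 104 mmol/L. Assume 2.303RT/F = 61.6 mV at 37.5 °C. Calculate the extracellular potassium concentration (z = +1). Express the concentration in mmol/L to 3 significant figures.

2.54 mmol/L

Nernst: E = (61.6/1) · log₁₀([out]/[in]), so log₁₀([out]/[in]) = -99.3 × 1 / 61.6 = -1.6120.
[out]/[in] = 10^(-1.6120) = 0.02443.
[out] = 0.02443 × 104 = 2.541 mmol/L.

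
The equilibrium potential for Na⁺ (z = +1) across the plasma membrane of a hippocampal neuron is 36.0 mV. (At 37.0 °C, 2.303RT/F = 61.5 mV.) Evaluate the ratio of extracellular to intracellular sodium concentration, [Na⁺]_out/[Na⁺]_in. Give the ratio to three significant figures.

log₁₀([out]/[in]) = E·z/(61.5) = 36.0 × 1 / 61.5 = 0.5854
[out]/[in] = 10^(0.5854) = 3.849

3.85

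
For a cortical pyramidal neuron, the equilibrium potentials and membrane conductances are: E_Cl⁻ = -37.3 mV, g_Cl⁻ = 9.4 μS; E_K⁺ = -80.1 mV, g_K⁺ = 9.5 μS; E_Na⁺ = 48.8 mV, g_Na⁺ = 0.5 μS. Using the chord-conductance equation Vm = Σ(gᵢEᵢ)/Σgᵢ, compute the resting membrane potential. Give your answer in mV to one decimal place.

Σ gᵢEᵢ = 9.4·(-37.3) + 9.5·(-80.1) + 0.5·(48.8) = -1087.17
Σ gᵢ = 9.4 + 9.5 + 0.5 = 19.4
Vm = -1087.17 / 19.4 = -56.04 mV

-56.0 mV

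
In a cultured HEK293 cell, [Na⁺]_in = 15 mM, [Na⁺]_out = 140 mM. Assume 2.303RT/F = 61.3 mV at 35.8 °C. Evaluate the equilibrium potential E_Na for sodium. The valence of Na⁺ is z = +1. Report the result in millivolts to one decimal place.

59.5 mV

E = (61.3/z) · log₁₀([Na⁺]_out/[Na⁺]_in) with z = +1.
= (61.3/1) · log₁₀(140/15) = 61.30 · log₁₀(9.333)
= 61.30 · (0.9700) = 59.46 mV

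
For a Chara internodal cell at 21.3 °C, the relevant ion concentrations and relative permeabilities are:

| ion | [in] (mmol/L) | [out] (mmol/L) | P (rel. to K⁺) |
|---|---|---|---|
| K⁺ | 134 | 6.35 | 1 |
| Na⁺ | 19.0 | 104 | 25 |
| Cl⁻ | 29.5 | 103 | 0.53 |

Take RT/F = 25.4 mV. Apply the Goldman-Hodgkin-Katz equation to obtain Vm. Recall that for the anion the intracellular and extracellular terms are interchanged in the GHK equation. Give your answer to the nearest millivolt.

Vm = 25.4 · ln[(Σ P·[cation]ₒ + Σ P·[anion]ᵢ) / (Σ P·[cation]ᵢ + Σ P·[anion]ₒ)]
Numerator = 1×6.35 + 25×104 + 0.53×29.5 = 2622
Denominator = 1×134 + 25×19.0 + 0.53×103 = 663.6
Vm = 25.4 · ln(3.9512) = 25.4 × (1.3740) = 34.90 mV

35 mV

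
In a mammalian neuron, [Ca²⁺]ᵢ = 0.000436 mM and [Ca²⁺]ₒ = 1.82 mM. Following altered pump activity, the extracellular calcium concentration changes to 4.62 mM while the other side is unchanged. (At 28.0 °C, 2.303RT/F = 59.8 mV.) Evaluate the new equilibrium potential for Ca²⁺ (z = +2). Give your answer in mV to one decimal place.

After the shift: [Ca²⁺]_out = 4.62, [Ca²⁺]_in = 0.000436 mM.
E_new = (59.8/2)·log₁₀(4.62/0.000436) = 29.90 · (4.0252) = 120.35 mV

120.4 mV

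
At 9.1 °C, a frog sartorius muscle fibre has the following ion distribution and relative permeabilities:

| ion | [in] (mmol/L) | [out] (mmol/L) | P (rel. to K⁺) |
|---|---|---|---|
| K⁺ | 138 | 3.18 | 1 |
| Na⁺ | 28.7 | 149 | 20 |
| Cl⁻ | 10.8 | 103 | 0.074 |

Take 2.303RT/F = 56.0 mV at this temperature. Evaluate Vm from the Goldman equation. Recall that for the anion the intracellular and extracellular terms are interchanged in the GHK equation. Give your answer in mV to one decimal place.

34.6 mV

Vm = 56.0 · log₁₀[(Σ P·[cation]ₒ + Σ P·[anion]ᵢ) / (Σ P·[cation]ᵢ + Σ P·[anion]ₒ)]
Numerator = 1×3.18 + 20×149 + 0.074×10.8 = 2984
Denominator = 1×138 + 20×28.7 + 0.074×103 = 719.6
Vm = 56.0 · log₁₀(4.1466) = 56.0 × (0.6177) = 34.59 mV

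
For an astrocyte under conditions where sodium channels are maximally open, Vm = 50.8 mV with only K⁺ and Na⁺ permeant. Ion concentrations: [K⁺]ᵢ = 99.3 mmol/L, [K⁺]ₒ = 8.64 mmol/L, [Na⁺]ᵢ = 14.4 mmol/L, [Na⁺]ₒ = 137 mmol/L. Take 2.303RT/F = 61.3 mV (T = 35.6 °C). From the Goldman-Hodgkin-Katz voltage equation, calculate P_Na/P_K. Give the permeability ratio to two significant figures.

17

Let α = P_Na/P_K. GHK: Vm = 61.3·log₁₀[(Kₒ + α·Naₒ)/(Kᵢ + α·Naᵢ)].
10^(Vm/61.3) = 10^(50.8/61.3) = 6.7408
So 6.7408·(Kᵢ + α·Naᵢ) = Kₒ + α·Naₒ → α = (6.7408·99.3 − 8.64) / (137.0 − 6.7408·14.4)
α = (669.4 − 8.64) / (137.0 − 97.07) = 660.7/39.93 = 16.55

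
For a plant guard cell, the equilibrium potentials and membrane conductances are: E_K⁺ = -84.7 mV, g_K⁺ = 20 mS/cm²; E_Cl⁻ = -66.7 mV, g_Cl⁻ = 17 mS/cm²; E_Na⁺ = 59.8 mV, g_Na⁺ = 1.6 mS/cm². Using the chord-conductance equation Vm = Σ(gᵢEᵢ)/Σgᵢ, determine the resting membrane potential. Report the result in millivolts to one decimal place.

Σ gᵢEᵢ = 20·(-84.7) + 17·(-66.7) + 1.6·(59.8) = -2732.22
Σ gᵢ = 20 + 17 + 1.6 = 38.6
Vm = -2732.22 / 38.6 = -70.78 mV

-70.8 mV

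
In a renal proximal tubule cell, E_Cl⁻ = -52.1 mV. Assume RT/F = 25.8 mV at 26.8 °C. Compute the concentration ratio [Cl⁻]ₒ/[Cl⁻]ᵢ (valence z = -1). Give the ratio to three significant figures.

ln([out]/[in]) = E·z/(25.8) = -52.1 × -1 / 25.8 = 2.0194
[out]/[in] = e^(2.0194) = 7.534

7.53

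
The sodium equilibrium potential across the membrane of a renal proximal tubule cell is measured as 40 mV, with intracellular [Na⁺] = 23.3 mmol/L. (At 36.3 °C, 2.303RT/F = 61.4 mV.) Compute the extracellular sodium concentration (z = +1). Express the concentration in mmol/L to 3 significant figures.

104 mmol/L

Nernst: E = (61.4/1) · log₁₀([out]/[in]), so log₁₀([out]/[in]) = 40.0 × 1 / 61.4 = 0.6515.
[out]/[in] = 10^(0.6515) = 4.482.
[out] = 4.482 × 23.3 = 104.4 mmol/L.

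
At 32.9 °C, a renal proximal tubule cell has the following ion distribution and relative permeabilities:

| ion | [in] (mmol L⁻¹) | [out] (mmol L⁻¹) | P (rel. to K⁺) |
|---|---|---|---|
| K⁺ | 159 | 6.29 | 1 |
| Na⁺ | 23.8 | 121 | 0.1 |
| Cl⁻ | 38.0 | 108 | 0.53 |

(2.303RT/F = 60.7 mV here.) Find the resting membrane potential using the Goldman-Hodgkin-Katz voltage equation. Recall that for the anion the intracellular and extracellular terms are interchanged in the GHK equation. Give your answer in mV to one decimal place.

-45.8 mV

Vm = 60.7 · log₁₀[(Σ P·[cation]ₒ + Σ P·[anion]ᵢ) / (Σ P·[cation]ᵢ + Σ P·[anion]ₒ)]
Numerator = 1×6.29 + 0.1×121 + 0.53×38.0 = 38.53
Denominator = 1×159 + 0.1×23.8 + 0.53×108 = 218.6
Vm = 60.7 · log₁₀(0.17624) = 60.7 × (-0.7539) = -45.76 mV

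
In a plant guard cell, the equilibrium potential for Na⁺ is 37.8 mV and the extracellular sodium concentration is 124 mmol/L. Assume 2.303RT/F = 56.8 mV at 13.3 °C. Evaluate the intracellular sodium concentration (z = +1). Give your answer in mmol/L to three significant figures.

Nernst: E = (56.8/1) · log₁₀([out]/[in]), so log₁₀([out]/[in]) = 37.8 × 1 / 56.8 = 0.6655.
[out]/[in] = 10^(0.6655) = 4.629.
[in] = 124 / 4.629 = 26.79 mmol/L.

26.8 mmol/L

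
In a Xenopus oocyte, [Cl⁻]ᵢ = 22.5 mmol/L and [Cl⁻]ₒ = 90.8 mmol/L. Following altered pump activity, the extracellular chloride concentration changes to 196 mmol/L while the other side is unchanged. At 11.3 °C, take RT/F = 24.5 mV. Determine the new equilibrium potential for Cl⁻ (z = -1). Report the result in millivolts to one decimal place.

-53.0 mV

After the shift: [Cl⁻]_out = 196, [Cl⁻]_in = 22.5 mmol/L.
E_new = (24.5/-1)·ln(196/22.5) = -24.50 · (2.1646) = -53.03 mV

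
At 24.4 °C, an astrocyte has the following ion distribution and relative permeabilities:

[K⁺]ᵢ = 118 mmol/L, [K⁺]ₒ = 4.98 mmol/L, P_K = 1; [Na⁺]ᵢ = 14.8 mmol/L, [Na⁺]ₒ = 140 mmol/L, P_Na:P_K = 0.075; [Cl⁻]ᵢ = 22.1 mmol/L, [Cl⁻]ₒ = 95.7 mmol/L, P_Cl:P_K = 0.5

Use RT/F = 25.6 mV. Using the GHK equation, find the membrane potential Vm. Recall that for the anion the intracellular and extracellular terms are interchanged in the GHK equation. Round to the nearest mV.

-47 mV

Vm = 25.6 · ln[(Σ P·[cation]ₒ + Σ P·[anion]ᵢ) / (Σ P·[cation]ᵢ + Σ P·[anion]ₒ)]
Numerator = 1×4.98 + 0.075×140 + 0.5×22.1 = 26.53
Denominator = 1×118 + 0.075×14.8 + 0.5×95.7 = 167
Vm = 25.6 · ln(0.1589) = 25.6 × (-1.8395) = -47.09 mV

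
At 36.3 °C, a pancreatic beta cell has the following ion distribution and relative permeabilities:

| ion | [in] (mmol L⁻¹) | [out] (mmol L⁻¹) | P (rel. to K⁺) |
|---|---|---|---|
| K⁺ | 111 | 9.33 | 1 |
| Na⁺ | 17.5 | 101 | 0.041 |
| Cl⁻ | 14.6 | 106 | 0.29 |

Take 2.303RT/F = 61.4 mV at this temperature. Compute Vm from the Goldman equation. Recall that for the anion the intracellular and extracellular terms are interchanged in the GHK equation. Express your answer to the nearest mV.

-56 mV

Vm = 61.4 · log₁₀[(Σ P·[cation]ₒ + Σ P·[anion]ᵢ) / (Σ P·[cation]ᵢ + Σ P·[anion]ₒ)]
Numerator = 1×9.33 + 0.041×101 + 0.29×14.6 = 17.7
Denominator = 1×111 + 0.041×17.5 + 0.29×106 = 142.5
Vm = 61.4 · log₁₀(0.12428) = 61.4 × (-0.9056) = -55.60 mV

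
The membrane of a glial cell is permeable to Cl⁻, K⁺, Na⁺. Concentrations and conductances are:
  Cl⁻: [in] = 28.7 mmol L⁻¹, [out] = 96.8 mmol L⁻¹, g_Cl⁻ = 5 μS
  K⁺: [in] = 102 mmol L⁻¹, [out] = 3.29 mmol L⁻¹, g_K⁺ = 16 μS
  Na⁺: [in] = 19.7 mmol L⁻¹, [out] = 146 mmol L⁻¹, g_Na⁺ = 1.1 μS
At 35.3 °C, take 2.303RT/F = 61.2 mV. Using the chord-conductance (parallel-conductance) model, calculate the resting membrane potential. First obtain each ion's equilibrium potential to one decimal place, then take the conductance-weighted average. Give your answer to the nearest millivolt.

E_Cl⁻ = (61.2/-1)·log₁₀(96.8/28.7) = -32.3 mV
E_K⁺ = (61.2/1)·log₁₀(3.29/102) = -91.3 mV
E_Na⁺ = (61.2/1)·log₁₀(146/19.7) = 53.2 mV
Vm = (Σ gᵢEᵢ)/(Σ gᵢ) = (5·-32.3 + 16·-91.3 + 1.1·53.2) / (5 + 16 + 1.1)
= -1563.78 / 22.1 = -70.76 mV

-71 mV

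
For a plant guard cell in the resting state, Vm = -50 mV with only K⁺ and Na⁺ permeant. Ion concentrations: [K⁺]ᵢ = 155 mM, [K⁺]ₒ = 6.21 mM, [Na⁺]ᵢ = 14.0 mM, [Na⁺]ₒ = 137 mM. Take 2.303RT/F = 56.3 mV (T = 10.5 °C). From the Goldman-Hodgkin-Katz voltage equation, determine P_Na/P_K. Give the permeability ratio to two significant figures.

0.10

Let α = P_Na/P_K. GHK: Vm = 56.3·log₁₀[(Kₒ + α·Naₒ)/(Kᵢ + α·Naᵢ)].
10^(Vm/56.3) = 10^(-50.0/56.3) = 0.12939
So 0.12939·(Kᵢ + α·Naᵢ) = Kₒ + α·Naₒ → α = (0.12939·155.0 − 6.21) / (137.0 − 0.12939·14.0)
α = (20.06 − 6.21) / (137.0 − 1.811) = 13.85/135.2 = 0.1024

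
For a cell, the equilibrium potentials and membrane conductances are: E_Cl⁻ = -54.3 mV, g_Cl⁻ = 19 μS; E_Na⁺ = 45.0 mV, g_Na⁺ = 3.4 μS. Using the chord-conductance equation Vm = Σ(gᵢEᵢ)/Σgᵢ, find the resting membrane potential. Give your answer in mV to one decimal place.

-39.2 mV

Σ gᵢEᵢ = 19·(-54.3) + 3.4·(45.0) = -878.70
Σ gᵢ = 19 + 3.4 = 22.4
Vm = -878.70 / 22.4 = -39.23 mV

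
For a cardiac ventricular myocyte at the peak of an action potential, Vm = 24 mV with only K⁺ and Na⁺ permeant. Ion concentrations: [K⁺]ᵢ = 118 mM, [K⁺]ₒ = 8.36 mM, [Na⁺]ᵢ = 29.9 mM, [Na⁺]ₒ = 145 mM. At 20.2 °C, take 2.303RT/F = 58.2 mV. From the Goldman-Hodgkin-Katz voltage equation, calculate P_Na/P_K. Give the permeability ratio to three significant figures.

Let α = P_Na/P_K. GHK: Vm = 58.2·log₁₀[(Kₒ + α·Naₒ)/(Kᵢ + α·Naᵢ)].
10^(Vm/58.2) = 10^(24.0/58.2) = 2.5845
So 2.5845·(Kᵢ + α·Naᵢ) = Kₒ + α·Naₒ → α = (2.5845·118.0 − 8.36) / (145.0 − 2.5845·29.9)
α = (305 − 8.36) / (145.0 − 77.28) = 296.6/67.72 = 4.38

4.38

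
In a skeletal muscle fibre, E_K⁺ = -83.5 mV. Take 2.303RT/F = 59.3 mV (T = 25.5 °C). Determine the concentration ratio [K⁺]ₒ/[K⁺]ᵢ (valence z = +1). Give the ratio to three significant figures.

0.0391

log₁₀([out]/[in]) = E·z/(59.3) = -83.5 × 1 / 59.3 = -1.4081
[out]/[in] = 10^(-1.4081) = 0.03908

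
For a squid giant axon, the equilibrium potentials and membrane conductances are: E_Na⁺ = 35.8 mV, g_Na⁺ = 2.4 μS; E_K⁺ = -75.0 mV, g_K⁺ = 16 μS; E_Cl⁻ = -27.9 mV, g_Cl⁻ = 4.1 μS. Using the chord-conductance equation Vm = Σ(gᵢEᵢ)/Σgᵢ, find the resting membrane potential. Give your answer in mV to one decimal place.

-54.6 mV

Σ gᵢEᵢ = 2.4·(35.8) + 16·(-75.0) + 4.1·(-27.9) = -1228.47
Σ gᵢ = 2.4 + 16 + 4.1 = 22.5
Vm = -1228.47 / 22.5 = -54.60 mV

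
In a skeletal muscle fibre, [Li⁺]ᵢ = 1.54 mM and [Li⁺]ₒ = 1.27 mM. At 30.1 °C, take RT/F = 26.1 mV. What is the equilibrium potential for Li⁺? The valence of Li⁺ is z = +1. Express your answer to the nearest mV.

E = (26.1/z) · ln([Li⁺]_out/[Li⁺]_in) with z = +1.
= (26.1/1) · ln(1.27/1.54) = 26.10 · ln(0.8247)
= 26.10 · (-0.1928) = -5.03 mV

-5 mV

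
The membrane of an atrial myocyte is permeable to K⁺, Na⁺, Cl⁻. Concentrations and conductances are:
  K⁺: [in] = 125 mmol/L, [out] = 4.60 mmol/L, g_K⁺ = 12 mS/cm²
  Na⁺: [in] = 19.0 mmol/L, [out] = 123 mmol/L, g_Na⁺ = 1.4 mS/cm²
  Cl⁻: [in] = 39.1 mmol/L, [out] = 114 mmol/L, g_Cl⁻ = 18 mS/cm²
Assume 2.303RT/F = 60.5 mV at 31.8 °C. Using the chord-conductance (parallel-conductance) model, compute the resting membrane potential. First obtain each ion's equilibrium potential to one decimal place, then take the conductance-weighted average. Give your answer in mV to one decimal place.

-47.1 mV

E_K⁺ = (60.5/1)·log₁₀(4.60/125) = -86.8 mV
E_Na⁺ = (60.5/1)·log₁₀(123/19.0) = 49.1 mV
E_Cl⁻ = (60.5/-1)·log₁₀(114/39.1) = -28.1 mV
Vm = (Σ gᵢEᵢ)/(Σ gᵢ) = (12·-86.8 + 1.4·49.1 + 18·-28.1) / (12 + 1.4 + 18)
= -1478.66 / 31.4 = -47.09 mV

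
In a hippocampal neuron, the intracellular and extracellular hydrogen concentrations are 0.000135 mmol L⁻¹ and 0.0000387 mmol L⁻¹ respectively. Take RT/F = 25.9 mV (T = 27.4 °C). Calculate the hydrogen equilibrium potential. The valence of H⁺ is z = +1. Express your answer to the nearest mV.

-32 mV

E = (25.9/z) · ln([H⁺]_out/[H⁺]_in) with z = +1.
= (25.9/1) · ln(0.0000387/0.000135) = 25.90 · ln(0.2867)
= 25.90 · (-1.2494) = -32.36 mV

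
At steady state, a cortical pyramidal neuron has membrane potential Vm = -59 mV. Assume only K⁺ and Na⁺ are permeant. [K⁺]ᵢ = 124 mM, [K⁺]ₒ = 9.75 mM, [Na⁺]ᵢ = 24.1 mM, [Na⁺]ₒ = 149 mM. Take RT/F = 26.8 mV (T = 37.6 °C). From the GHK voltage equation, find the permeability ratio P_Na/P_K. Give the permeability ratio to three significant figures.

0.0271

Let α = P_Na/P_K. GHK: Vm = 26.8·ln[(Kₒ + α·Naₒ)/(Kᵢ + α·Naᵢ)].
e^(Vm/26.8) = e^(-59.0/26.8) = 0.11064
So 0.11064·(Kᵢ + α·Naᵢ) = Kₒ + α·Naₒ → α = (0.11064·124.0 − 9.75) / (149.0 − 0.11064·24.1)
α = (13.72 − 9.75) / (149.0 − 2.666) = 3.969/146.3 = 0.02712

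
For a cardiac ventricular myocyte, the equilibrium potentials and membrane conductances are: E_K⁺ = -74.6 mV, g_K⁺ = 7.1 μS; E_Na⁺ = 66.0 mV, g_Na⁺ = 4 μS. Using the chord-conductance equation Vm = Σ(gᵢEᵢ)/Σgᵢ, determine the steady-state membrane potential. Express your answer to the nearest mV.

Σ gᵢEᵢ = 7.1·(-74.6) + 4·(66.0) = -265.66
Σ gᵢ = 7.1 + 4 = 11.1
Vm = -265.66 / 11.1 = -23.93 mV

-24 mV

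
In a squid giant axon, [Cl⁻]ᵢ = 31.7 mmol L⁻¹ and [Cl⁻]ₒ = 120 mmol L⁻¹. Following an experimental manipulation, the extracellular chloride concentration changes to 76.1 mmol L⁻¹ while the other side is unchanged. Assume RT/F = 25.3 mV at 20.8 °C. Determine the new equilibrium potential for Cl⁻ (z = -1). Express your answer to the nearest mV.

After the shift: [Cl⁻]_out = 76.1, [Cl⁻]_in = 31.7 mmol L⁻¹.
E_new = (25.3/-1)·ln(76.1/31.7) = -25.30 · (0.8757) = -22.16 mV

-22 mV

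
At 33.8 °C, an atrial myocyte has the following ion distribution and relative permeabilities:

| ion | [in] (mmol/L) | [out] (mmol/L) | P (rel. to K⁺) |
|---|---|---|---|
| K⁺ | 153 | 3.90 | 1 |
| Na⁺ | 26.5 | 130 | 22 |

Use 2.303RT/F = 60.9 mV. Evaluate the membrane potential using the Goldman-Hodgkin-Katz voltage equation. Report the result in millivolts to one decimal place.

Vm = 60.9 · log₁₀[(Σ P·[cation]ₒ + Σ P·[anion]ᵢ) / (Σ P·[cation]ᵢ + Σ P·[anion]ₒ)]
Numerator = 1×3.90 + 22×130 = 2864
Denominator = 1×153 + 22×26.5 = 736
Vm = 60.9 · log₁₀(3.8912) = 60.9 × (0.5901) = 35.94 mV

35.9 mV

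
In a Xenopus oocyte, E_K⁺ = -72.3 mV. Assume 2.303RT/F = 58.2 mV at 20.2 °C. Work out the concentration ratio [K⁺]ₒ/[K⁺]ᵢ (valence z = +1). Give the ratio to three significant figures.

log₁₀([out]/[in]) = E·z/(58.2) = -72.3 × 1 / 58.2 = -1.2423
[out]/[in] = 10^(-1.2423) = 0.05724

0.0572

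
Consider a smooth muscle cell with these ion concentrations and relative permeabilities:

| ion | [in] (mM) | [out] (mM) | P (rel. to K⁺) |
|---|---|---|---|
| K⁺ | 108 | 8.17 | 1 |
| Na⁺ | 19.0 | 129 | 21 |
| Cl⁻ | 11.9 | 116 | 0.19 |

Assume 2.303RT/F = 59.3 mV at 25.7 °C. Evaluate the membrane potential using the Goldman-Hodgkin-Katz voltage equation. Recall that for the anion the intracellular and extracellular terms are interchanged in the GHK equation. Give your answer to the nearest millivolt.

Vm = 59.3 · log₁₀[(Σ P·[cation]ₒ + Σ P·[anion]ᵢ) / (Σ P·[cation]ᵢ + Σ P·[anion]ₒ)]
Numerator = 1×8.17 + 21×129 + 0.19×11.9 = 2719
Denominator = 1×108 + 21×19.0 + 0.19×116 = 529
Vm = 59.3 · log₁₀(5.1403) = 59.3 × (0.7110) = 42.16 mV

42 mV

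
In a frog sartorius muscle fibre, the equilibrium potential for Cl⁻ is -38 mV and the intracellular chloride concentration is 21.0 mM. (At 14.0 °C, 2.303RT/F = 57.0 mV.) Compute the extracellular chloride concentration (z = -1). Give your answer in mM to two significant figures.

Nernst: E = (57.0/-1) · log₁₀([out]/[in]), so log₁₀([out]/[in]) = -38.0 × -1 / 57.0 = 0.6667.
[out]/[in] = 10^(0.6667) = 4.642.
[out] = 4.642 × 21.0 = 97.47 mM.

97 mM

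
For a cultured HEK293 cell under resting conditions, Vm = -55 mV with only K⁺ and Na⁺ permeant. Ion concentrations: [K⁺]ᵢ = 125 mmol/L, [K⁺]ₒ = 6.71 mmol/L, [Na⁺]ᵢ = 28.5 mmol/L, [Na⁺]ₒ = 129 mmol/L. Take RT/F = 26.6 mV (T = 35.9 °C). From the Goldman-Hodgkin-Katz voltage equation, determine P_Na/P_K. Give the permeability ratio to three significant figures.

0.0726

Let α = P_Na/P_K. GHK: Vm = 26.6·ln[(Kₒ + α·Naₒ)/(Kᵢ + α·Naᵢ)].
e^(Vm/26.6) = e^(-55.0/26.6) = 0.12648
So 0.12648·(Kᵢ + α·Naᵢ) = Kₒ + α·Naₒ → α = (0.12648·125.0 − 6.71) / (129.0 − 0.12648·28.5)
α = (15.81 − 6.71) / (129.0 − 3.605) = 9.1/125.4 = 0.07257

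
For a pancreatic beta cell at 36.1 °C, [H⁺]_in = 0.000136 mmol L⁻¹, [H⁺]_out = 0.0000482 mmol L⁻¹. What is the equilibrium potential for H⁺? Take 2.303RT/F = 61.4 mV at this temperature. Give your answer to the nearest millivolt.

E = (61.4/z) · log₁₀([H⁺]_out/[H⁺]_in) with z = +1.
= (61.4/1) · log₁₀(0.0000482/0.000136) = 61.40 · log₁₀(0.3544)
= 61.40 · (-0.4505) = -27.66 mV

-28 mV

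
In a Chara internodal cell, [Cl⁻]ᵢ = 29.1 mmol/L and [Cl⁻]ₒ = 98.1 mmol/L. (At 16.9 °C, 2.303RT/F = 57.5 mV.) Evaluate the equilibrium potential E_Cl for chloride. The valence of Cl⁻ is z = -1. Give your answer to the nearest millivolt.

-30 mV

E = (57.5/z) · log₁₀([Cl⁻]_out/[Cl⁻]_in) with z = -1.
For an anion, dividing by z = -1 reverses the sign.
= (57.5/-1) · log₁₀(98.1/29.1) = -57.50 · log₁₀(3.371)
= -57.50 · (0.5278) = -30.35 mV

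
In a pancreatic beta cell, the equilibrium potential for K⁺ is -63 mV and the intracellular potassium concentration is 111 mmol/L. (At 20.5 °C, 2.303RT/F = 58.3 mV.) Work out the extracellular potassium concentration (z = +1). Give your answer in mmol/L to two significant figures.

9.2 mmol/L

Nernst: E = (58.3/1) · log₁₀([out]/[in]), so log₁₀([out]/[in]) = -63.0 × 1 / 58.3 = -1.0806.
[out]/[in] = 10^(-1.0806) = 0.08306.
[out] = 0.08306 × 111 = 9.219 mmol/L.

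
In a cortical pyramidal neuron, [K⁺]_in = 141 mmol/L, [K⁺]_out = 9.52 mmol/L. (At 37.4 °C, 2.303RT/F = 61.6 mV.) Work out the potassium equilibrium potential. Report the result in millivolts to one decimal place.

-72.1 mV

E = (61.6/z) · log₁₀([K⁺]_out/[K⁺]_in) with z = +1.
= (61.6/1) · log₁₀(9.52/141) = 61.60 · log₁₀(0.06752)
= 61.60 · (-1.1706) = -72.11 mV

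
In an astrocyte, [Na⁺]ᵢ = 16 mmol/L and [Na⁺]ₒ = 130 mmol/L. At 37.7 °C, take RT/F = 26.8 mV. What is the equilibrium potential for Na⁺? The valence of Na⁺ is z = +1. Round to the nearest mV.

E = (26.8/z) · ln([Na⁺]_out/[Na⁺]_in) with z = +1.
= (26.8/1) · ln(130/16) = 26.80 · ln(8.125)
= 26.80 · (2.0949) = 56.14 mV

56 mV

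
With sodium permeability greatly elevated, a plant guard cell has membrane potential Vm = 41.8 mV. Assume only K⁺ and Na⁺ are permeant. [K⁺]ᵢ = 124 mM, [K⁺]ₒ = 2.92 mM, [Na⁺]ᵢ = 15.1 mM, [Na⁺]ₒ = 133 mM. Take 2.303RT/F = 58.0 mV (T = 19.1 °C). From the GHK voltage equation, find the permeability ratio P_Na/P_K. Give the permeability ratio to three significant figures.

12.1

Let α = P_Na/P_K. GHK: Vm = 58.0·log₁₀[(Kₒ + α·Naₒ)/(Kᵢ + α·Naᵢ)].
10^(Vm/58.0) = 10^(41.8/58.0) = 5.2564
So 5.2564·(Kᵢ + α·Naᵢ) = Kₒ + α·Naₒ → α = (5.2564·124.0 − 2.92) / (133.0 − 5.2564·15.1)
α = (651.8 − 2.92) / (133.0 − 79.37) = 648.9/53.63 = 12.1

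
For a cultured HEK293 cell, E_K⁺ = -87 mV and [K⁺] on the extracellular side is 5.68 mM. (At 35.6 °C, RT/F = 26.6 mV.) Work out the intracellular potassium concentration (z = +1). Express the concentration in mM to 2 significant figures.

150 mM

Nernst: E = (26.6/1) · ln([out]/[in]), so ln([out]/[in]) = -87.0 × 1 / 26.6 = -3.2707.
[out]/[in] = e^(-3.2707) = 0.03798.
[in] = 5.68 / 0.03798 = 149.5 mM.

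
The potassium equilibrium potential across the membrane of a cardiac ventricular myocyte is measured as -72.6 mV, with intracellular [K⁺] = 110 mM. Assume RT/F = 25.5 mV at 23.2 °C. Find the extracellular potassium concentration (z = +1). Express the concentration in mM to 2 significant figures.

6.4 mM

Nernst: E = (25.5/1) · ln([out]/[in]), so ln([out]/[in]) = -72.6 × 1 / 25.5 = -2.8471.
[out]/[in] = e^(-2.8471) = 0.05801.
[out] = 0.05801 × 110 = 6.382 mM.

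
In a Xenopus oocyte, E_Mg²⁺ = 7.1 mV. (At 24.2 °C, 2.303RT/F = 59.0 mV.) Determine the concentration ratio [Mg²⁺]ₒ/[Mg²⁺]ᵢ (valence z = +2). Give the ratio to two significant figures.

1.7

log₁₀([out]/[in]) = E·z/(59.0) = 7.1 × 2 / 59.0 = 0.2407
[out]/[in] = 10^(0.2407) = 1.741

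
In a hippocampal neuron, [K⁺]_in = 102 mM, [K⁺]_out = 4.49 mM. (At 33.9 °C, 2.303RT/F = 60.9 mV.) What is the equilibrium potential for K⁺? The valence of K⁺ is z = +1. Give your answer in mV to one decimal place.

-82.6 mV

E = (60.9/z) · log₁₀([K⁺]_out/[K⁺]_in) with z = +1.
= (60.9/1) · log₁₀(4.49/102) = 60.90 · log₁₀(0.04402)
= 60.90 · (-1.3564) = -82.60 mV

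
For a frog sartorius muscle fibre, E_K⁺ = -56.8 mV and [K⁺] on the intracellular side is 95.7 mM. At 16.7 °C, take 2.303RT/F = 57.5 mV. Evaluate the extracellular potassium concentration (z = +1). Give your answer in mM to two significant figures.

Nernst: E = (57.5/1) · log₁₀([out]/[in]), so log₁₀([out]/[in]) = -56.8 × 1 / 57.5 = -0.9878.
[out]/[in] = 10^(-0.9878) = 0.1028.
[out] = 0.1028 × 95.7 = 9.842 mM.

9.8 mM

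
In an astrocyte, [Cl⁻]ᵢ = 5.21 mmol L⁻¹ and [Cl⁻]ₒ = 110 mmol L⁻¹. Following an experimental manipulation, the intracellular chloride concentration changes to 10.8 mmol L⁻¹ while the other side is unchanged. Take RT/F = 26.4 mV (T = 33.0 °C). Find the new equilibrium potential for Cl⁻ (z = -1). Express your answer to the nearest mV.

After the shift: [Cl⁻]_out = 110, [Cl⁻]_in = 10.8 mmol L⁻¹.
E_new = (26.4/-1)·ln(110/10.8) = -26.40 · (2.3209) = -61.27 mV

-61 mV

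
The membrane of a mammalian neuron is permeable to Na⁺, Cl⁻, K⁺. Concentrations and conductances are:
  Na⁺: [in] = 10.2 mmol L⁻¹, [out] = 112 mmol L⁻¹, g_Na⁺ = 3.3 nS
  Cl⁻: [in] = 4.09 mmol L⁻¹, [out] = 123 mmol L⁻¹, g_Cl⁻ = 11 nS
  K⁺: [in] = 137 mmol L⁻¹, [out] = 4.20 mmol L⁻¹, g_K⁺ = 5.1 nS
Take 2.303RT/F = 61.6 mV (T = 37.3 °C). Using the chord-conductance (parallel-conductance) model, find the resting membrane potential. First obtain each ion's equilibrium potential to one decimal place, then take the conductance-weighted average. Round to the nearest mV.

E_Na⁺ = (61.6/1)·log₁₀(112/10.2) = 64.1 mV
E_Cl⁻ = (61.6/-1)·log₁₀(123/4.09) = -91.1 mV
E_K⁺ = (61.6/1)·log₁₀(4.20/137) = -93.2 mV
Vm = (Σ gᵢEᵢ)/(Σ gᵢ) = (3.3·64.1 + 11·-91.1 + 5.1·-93.2) / (3.3 + 11 + 5.1)
= -1265.89 / 19.4 = -65.25 mV

-65 mV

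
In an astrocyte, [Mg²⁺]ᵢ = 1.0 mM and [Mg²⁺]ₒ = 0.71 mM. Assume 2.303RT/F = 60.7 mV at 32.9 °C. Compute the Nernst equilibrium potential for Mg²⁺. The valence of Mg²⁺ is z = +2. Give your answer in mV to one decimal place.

E = (60.7/z) · log₁₀([Mg²⁺]_out/[Mg²⁺]_in) with z = +2.
= (60.7/2) · log₁₀(0.71/1.0) = 30.35 · log₁₀(0.71)
= 30.35 · (-0.1487) = -4.51 mV

-4.5 mV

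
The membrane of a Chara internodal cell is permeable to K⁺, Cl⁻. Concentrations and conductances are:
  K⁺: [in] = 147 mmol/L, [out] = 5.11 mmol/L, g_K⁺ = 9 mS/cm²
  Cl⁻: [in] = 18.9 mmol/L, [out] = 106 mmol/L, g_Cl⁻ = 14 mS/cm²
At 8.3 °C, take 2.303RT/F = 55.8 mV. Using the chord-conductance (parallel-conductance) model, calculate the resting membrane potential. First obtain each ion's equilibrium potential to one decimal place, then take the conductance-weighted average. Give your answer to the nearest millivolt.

-57 mV

E_K⁺ = (55.8/1)·log₁₀(5.11/147) = -81.4 mV
E_Cl⁻ = (55.8/-1)·log₁₀(106/18.9) = -41.8 mV
Vm = (Σ gᵢEᵢ)/(Σ gᵢ) = (9·-81.4 + 14·-41.8) / (9 + 14)
= -1317.80 / 23 = -57.30 mV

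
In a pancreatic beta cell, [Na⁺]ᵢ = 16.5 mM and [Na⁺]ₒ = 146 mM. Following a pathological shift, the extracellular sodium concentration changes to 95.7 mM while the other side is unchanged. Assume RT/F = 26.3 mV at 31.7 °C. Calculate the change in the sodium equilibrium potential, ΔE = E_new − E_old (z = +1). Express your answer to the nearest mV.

E_old = (26.3/1)·ln(146/16.5) = 57.34 mV
E_new = (26.3/1)·ln(95.7/16.5) = 46.23 mV
ΔE = 46.23 − (57.34) = -11.11 mV

-11 mV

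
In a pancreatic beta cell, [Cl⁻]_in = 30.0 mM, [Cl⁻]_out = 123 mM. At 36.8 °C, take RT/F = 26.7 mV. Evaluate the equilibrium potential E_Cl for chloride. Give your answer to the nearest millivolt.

E = (26.7/z) · ln([Cl⁻]_out/[Cl⁻]_in) with z = -1.
For an anion, dividing by z = -1 reverses the sign.
= (26.7/-1) · ln(123/30.0) = -26.70 · ln(4.1)
= -26.70 · (1.4110) = -37.67 mV

-38 mV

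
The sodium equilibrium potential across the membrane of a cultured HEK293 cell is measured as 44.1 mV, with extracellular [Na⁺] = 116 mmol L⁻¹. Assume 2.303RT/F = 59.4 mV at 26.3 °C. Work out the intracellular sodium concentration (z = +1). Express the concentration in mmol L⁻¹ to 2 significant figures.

Nernst: E = (59.4/1) · log₁₀([out]/[in]), so log₁₀([out]/[in]) = 44.1 × 1 / 59.4 = 0.7424.
[out]/[in] = 10^(0.7424) = 5.526.
[in] = 116 / 5.526 = 20.99 mmol L⁻¹.

21 mmol L⁻¹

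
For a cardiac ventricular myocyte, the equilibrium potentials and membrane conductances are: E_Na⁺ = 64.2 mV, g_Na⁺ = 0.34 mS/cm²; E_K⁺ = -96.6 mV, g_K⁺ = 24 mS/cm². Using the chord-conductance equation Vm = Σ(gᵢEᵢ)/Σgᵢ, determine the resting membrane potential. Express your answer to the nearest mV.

Σ gᵢEᵢ = 0.34·(64.2) + 24·(-96.6) = -2296.57
Σ gᵢ = 0.34 + 24 = 24.34
Vm = -2296.57 / 24.34 = -94.35 mV

-94 mV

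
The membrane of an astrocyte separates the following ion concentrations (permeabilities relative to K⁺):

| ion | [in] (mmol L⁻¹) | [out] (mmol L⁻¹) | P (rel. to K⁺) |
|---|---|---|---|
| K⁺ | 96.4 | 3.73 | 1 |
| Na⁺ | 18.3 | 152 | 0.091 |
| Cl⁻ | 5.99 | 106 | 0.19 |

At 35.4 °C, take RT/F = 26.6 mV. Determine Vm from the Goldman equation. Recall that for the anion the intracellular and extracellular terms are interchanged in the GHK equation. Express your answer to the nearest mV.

Vm = 26.6 · ln[(Σ P·[cation]ₒ + Σ P·[anion]ᵢ) / (Σ P·[cation]ᵢ + Σ P·[anion]ₒ)]
Numerator = 1×3.73 + 0.091×152 + 0.19×5.99 = 18.7
Denominator = 1×96.4 + 0.091×18.3 + 0.19×106 = 118.2
Vm = 26.6 · ln(0.1582) = 26.6 × (-1.8439) = -49.05 mV

-49 mV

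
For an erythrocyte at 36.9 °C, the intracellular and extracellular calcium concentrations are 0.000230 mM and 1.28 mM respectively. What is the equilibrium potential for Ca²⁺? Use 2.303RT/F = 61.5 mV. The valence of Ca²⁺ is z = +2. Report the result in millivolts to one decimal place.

115.2 mV

E = (61.5/z) · log₁₀([Ca²⁺]_out/[Ca²⁺]_in) with z = +2.
= (61.5/2) · log₁₀(1.28/0.000230) = 30.75 · log₁₀(5565)
= 30.75 · (3.7455) = 115.17 mV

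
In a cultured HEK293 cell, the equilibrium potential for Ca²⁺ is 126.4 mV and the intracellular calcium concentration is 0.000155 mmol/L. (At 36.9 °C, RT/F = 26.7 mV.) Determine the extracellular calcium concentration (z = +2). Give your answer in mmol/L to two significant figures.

2.0 mmol/L

Nernst: E = (26.7/2) · ln([out]/[in]), so ln([out]/[in]) = 126.4 × 2 / 26.7 = 9.4682.
[out]/[in] = e^(9.4682) = 1.294e+04.
[out] = 1.294e+04 × 0.000155 = 2.006 mmol/L.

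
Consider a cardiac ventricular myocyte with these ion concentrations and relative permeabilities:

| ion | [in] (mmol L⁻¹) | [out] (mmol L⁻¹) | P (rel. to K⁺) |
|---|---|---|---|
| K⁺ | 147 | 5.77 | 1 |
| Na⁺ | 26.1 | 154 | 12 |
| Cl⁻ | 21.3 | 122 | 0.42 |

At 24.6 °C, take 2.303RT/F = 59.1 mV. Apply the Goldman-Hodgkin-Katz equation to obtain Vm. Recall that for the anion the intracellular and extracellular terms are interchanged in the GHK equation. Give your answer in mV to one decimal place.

33.2 mV

Vm = 59.1 · log₁₀[(Σ P·[cation]ₒ + Σ P·[anion]ᵢ) / (Σ P·[cation]ᵢ + Σ P·[anion]ₒ)]
Numerator = 1×5.77 + 12×154 + 0.42×21.3 = 1863
Denominator = 1×147 + 12×26.1 + 0.42×122 = 511.4
Vm = 59.1 · log₁₀(3.6421) = 59.1 × (0.5614) = 33.18 mV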